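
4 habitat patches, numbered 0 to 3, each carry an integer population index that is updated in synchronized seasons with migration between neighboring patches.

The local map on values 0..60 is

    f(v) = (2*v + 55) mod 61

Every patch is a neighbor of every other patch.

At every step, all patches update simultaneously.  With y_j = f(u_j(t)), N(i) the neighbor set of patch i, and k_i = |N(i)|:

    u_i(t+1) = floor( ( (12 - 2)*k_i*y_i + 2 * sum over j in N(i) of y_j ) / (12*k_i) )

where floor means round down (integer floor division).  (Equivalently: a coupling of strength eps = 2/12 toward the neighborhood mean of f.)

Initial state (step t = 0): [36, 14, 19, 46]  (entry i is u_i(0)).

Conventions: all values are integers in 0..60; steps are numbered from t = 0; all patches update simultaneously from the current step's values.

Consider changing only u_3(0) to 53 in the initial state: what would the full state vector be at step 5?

Answer: [5, 10, 9, 26]
Key observation: This trace re-runs the system from the modified initial state.

Derivation:
t=0: [36, 14, 19, 53]
t=1: [9, 22, 30, 35]
t=2: [15, 35, 47, 8]
t=3: [22, 5, 24, 11]
t=4: [35, 8, 38, 18]
t=5: [5, 10, 9, 26]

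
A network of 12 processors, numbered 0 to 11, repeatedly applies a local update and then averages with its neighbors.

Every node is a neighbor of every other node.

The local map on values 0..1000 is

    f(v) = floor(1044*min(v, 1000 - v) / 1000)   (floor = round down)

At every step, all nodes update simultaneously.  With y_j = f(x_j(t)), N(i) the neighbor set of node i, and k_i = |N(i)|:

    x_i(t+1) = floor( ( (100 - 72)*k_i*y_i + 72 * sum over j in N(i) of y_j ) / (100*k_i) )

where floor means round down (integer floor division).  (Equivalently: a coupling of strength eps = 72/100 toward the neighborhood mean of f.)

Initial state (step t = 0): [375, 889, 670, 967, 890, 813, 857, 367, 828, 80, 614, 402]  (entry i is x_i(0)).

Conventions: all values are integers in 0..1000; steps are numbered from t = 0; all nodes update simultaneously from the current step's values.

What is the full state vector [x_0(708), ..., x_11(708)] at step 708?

Answer: [512, 512, 512, 512, 512, 512, 512, 512, 512, 512, 512, 512]
Key observation: The state at step 20, [512, 512, 512, 512, 512, 512, 512, 512, 512, 512, 512, 512], reappears at step 22: the system is in a cycle of period 2 from step 20 on.  Therefore the state at step 708 equals the state at step 20 + ((708 - 20) mod 2) = 20, which is [512, 512, 512, 512, 512, 512, 512, 512, 512, 512, 512, 512].

Derivation:
t=0: [375, 889, 670, 967, 890, 813, 857, 367, 828, 80, 614, 402]
t=1: [267, 208, 257, 191, 208, 225, 215, 265, 222, 201, 270, 273]
t=2: [250, 237, 248, 233, 237, 241, 239, 250, 240, 235, 251, 252]
t=3: [254, 251, 254, 250, 251, 252, 252, 254, 252, 251, 254, 255]
t=4: [263, 263, 263, 262, 263, 263, 263, 263, 263, 263, 263, 264]
t=5: [274, 274, 274, 273, 274, 274, 274, 274, 274, 274, 274, 274]
t=6: [285, 285, 285, 285, 285, 285, 285, 285, 285, 285, 285, 285]
t=7: [297, 297, 297, 297, 297, 297, 297, 297, 297, 297, 297, 297]
t=8: [310, 310, 310, 310, 310, 310, 310, 310, 310, 310, 310, 310]
t=9: [323, 323, 323, 323, 323, 323, 323, 323, 323, 323, 323, 323]
t=10: [337, 337, 337, 337, 337, 337, 337, 337, 337, 337, 337, 337]
t=11: [351, 351, 351, 351, 351, 351, 351, 351, 351, 351, 351, 351]
t=12: [366, 366, 366, 366, 366, 366, 366, 366, 366, 366, 366, 366]
t=13: [382, 382, 382, 382, 382, 382, 382, 382, 382, 382, 382, 382]
t=14: [398, 398, 398, 398, 398, 398, 398, 398, 398, 398, 398, 398]
t=15: [415, 415, 415, 415, 415, 415, 415, 415, 415, 415, 415, 415]
t=16: [433, 433, 433, 433, 433, 433, 433, 433, 433, 433, 433, 433]
t=17: [452, 452, 452, 452, 452, 452, 452, 452, 452, 452, 452, 452]
t=18: [471, 471, 471, 471, 471, 471, 471, 471, 471, 471, 471, 471]
t=19: [491, 491, 491, 491, 491, 491, 491, 491, 491, 491, 491, 491]
t=20: [512, 512, 512, 512, 512, 512, 512, 512, 512, 512, 512, 512]
t=21: [509, 509, 509, 509, 509, 509, 509, 509, 509, 509, 509, 509]
t=22: [512, 512, 512, 512, 512, 512, 512, 512, 512, 512, 512, 512]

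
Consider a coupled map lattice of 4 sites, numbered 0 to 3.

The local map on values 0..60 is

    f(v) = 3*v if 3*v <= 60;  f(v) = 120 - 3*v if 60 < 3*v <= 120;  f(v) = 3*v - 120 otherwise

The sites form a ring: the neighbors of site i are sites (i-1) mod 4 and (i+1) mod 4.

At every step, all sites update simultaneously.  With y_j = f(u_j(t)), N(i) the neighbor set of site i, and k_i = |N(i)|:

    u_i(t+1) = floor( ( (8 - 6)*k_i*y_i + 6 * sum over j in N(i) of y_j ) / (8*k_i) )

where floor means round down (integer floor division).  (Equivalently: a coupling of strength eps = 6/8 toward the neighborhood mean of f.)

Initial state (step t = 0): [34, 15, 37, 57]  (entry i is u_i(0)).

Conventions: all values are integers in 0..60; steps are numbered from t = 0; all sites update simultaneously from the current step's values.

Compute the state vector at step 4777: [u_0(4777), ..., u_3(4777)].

Simulating step by step:
t=0: [34, 15, 37, 57]
t=1: [40, 21, 38, 22]
t=2: [41, 16, 43, 15]
t=3: [35, 16, 37, 15]
t=4: [38, 21, 37, 20]
t=5: [45, 19, 46, 20]
t=6: [47, 26, 48, 27]
t=7: [35, 27, 36, 26]
t=8: [34, 19, 33, 20]
t=9: [48, 28, 49, 29]
t=10: [31, 28, 32, 27]
t=11: [34, 28, 34, 28]
t=12: [31, 22, 31, 22]
t=13: [47, 33, 47, 33]
t=14: [21, 21, 21, 21]
t=15: [57, 57, 57, 57]
t=16: [51, 51, 51, 51]
t=17: [33, 33, 33, 33]
t=18: [21, 21, 21, 21]

Answer: [33, 33, 33, 33]
Key observation: The state at step 14, [21, 21, 21, 21], reappears at step 18: the system is in a cycle of period 4 from step 14 on.  Therefore the state at step 4777 equals the state at step 14 + ((4777 - 14) mod 4) = 17, which is [33, 33, 33, 33].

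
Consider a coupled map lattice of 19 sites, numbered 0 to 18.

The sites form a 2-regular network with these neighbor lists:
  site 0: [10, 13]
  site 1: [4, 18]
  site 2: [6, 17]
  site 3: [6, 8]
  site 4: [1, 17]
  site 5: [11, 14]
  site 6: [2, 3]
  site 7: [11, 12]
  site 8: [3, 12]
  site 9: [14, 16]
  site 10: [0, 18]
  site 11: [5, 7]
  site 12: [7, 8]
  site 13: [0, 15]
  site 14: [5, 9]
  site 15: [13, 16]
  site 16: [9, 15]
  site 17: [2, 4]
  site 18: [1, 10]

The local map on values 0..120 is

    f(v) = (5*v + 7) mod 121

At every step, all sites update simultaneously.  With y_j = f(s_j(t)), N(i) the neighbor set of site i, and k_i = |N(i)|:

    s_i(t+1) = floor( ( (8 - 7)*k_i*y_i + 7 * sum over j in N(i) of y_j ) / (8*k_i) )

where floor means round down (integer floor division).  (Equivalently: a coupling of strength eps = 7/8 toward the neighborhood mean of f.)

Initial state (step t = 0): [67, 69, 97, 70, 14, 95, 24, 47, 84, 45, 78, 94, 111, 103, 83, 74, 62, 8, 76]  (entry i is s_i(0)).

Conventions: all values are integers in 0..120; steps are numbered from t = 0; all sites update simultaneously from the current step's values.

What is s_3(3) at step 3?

Answer: s_3(3) = 64

Derivation:
t=0: [67, 69, 97, 70, 14, 95, 24, 47, 84, 45, 78, 94, 111, 103, 83, 74, 62, 8, 76]
t=1: [44, 57, 24, 45, 78, 90, 54, 84, 92, 72, 58, 66, 37, 54, 108, 51, 64, 43, 66]
t=2: [52, 62, 60, 74, 70, 80, 55, 80, 92, 65, 94, 81, 82, 59, 50, 55, 21, 30, 57]
t=3: [79, 81, 41, 64, 62, 33, 39, 50, 42, 66, 47, 44, 71, 35, 60, 80, 70, 83, 88]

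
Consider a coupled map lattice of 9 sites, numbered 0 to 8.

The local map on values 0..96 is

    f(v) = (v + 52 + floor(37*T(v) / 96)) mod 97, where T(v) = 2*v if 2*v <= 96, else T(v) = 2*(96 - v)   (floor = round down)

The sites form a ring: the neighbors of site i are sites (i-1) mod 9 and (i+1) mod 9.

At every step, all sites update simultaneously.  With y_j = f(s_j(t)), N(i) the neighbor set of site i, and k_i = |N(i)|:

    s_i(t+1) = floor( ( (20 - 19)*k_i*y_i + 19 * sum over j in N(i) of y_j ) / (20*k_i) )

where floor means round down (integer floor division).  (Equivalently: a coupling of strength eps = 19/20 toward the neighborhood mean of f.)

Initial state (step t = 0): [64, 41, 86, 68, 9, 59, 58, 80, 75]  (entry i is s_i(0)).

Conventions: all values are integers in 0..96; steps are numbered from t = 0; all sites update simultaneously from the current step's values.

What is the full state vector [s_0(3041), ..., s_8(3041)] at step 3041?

Answer: [40, 40, 40, 40, 40, 40, 40, 40, 40]
Key observation: The state at step 21, [40, 40, 40, 40, 40, 40, 40, 40, 40], reappears at step 25: the system is in a cycle of period 4 from step 21 on.  Therefore the state at step 3041 equals the state at step 21 + ((3041 - 21) mod 4) = 21, which is [40, 40, 40, 40, 40, 40, 40, 40, 40].

Derivation:
t=0: [64, 41, 86, 68, 9, 59, 58, 80, 75]
t=1: [36, 44, 36, 56, 44, 53, 44, 44, 45]
t=2: [32, 18, 35, 25, 40, 32, 36, 32, 25]
t=3: [85, 16, 85, 24, 52, 20, 11, 54, 15]
t=4: [77, 49, 85, 46, 87, 57, 64, 72, 46]
t=5: [38, 46, 38, 47, 39, 45, 43, 39, 45]
t=6: [34, 22, 36, 23, 35, 27, 29, 32, 23]
t=7: [87, 20, 87, 20, 45, 10, 6, 47, 16]
t=8: [81, 49, 85, 43, 75, 49, 53, 69, 44]
t=9: [36, 47, 36, 46, 36, 43, 41, 36, 44]
t=10: [34, 19, 36, 18, 32, 22, 24, 28, 18]
t=11: [80, 19, 80, 17, 82, 54, 49, 84, 13]
t=12: [78, 48, 81, 48, 60, 43, 44, 57, 48]
t=13: [40, 46, 40, 44, 35, 36, 36, 36, 43]
t=14: [33, 25, 33, 21, 24, 17, 18, 24, 21]
t=15: [88, 17, 88, 55, 85, 88, 87, 86, 55]
t=16: [60, 50, 60, 48, 45, 48, 48, 44, 48]
t=17: [40, 41, 40, 38, 39, 37, 36, 39, 37]
t=18: [23, 25, 24, 24, 21, 20, 21, 19, 24]
t=19: [94, 93, 94, 91, 90, 88, 86, 91, 88]
t=20: [49, 50, 49, 49, 49, 48, 48, 48, 49]
t=21: [40, 40, 40, 40, 40, 40, 40, 40, 40]
t=22: [25, 25, 25, 25, 25, 25, 25, 25, 25]
t=23: [96, 96, 96, 96, 96, 96, 96, 96, 96]
t=24: [51, 51, 51, 51, 51, 51, 51, 51, 51]
t=25: [40, 40, 40, 40, 40, 40, 40, 40, 40]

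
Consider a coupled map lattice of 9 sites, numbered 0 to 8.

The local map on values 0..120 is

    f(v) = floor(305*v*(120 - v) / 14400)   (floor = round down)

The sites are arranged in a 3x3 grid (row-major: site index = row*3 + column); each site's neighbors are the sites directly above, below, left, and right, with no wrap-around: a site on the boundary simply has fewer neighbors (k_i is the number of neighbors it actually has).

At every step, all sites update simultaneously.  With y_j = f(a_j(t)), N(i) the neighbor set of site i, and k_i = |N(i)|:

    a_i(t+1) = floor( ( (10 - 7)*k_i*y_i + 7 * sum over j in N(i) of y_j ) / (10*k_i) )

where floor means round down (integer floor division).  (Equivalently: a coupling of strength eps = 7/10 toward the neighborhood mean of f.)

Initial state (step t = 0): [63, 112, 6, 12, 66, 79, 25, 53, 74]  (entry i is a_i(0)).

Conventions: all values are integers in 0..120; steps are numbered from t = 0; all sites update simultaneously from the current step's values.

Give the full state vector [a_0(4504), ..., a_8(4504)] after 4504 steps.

Simulating step by step:
t=0: [63, 112, 6, 12, 66, 79, 25, 53, 74]
t=1: [38, 43, 34, 55, 55, 57, 50, 68, 71]
t=2: [70, 67, 69, 72, 74, 71, 74, 74, 74]
t=3: [74, 73, 74, 72, 72, 72, 72, 72, 72]
t=4: [72, 72, 72, 72, 72, 72, 73, 73, 73]
t=5: [73, 73, 73, 72, 72, 72, 72, 72, 72]
t=6: [72, 72, 72, 72, 72, 72, 73, 73, 73]

Answer: [72, 72, 72, 72, 72, 72, 73, 73, 73]
Key observation: The state at step 4, [72, 72, 72, 72, 72, 72, 73, 73, 73], reappears at step 6: the system is in a cycle of period 2 from step 4 on.  Therefore the state at step 4504 equals the state at step 4 + ((4504 - 4) mod 2) = 4, which is [72, 72, 72, 72, 72, 72, 73, 73, 73].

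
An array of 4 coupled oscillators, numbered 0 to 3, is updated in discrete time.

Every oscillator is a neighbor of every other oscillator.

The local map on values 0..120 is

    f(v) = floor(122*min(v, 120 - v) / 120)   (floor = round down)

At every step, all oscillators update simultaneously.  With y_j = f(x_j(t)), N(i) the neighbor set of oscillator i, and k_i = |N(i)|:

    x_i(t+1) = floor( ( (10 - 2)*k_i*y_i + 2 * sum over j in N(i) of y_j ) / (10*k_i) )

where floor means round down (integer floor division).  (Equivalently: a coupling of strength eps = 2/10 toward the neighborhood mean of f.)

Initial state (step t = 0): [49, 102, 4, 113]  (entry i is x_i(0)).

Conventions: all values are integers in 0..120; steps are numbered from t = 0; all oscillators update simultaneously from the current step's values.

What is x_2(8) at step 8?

Answer: x_2(8) = 15

Derivation:
t=0: [49, 102, 4, 113]
t=1: [41, 18, 8, 10]
t=2: [35, 18, 11, 12]
t=3: [30, 18, 13, 13]
t=4: [26, 18, 14, 14]
t=5: [23, 18, 15, 15]
t=6: [21, 17, 15, 15]
t=7: [19, 17, 15, 15]
t=8: [18, 16, 15, 15]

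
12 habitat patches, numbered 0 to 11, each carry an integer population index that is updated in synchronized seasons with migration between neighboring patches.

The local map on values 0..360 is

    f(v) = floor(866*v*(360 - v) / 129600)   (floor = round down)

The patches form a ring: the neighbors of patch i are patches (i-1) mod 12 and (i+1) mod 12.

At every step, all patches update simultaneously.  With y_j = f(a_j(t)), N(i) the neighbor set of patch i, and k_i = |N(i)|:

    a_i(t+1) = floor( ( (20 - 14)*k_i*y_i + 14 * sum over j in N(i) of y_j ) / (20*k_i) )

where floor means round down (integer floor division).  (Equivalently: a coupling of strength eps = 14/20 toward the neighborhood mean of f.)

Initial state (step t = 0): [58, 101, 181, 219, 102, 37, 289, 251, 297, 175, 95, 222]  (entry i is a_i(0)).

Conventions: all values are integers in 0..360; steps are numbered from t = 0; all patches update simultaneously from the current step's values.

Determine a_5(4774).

Answer: a_5(4774) = 210
Key observation: The state at step 5, [210, 210, 210, 210, 210, 210, 210, 210, 210, 210, 210, 210], reappears at step 6: the system is in a cycle of period 1 from step 5 on.  Therefore the state at step 4774 equals the state at step 5 + ((4774 - 5) mod 1) = 5, which is [210, 210, 210, 210, 210, 210, 210, 210, 210, 210, 210, 210].

Derivation:
t=0: [58, 101, 181, 219, 102, 37, 289, 251, 297, 175, 95, 222]
t=1: [167, 168, 197, 198, 152, 132, 132, 146, 176, 167, 197, 160]
t=2: [214, 214, 214, 212, 208, 204, 203, 208, 212, 215, 214, 214]
t=3: [208, 208, 208, 209, 210, 211, 211, 210, 209, 208, 208, 208]
t=4: [211, 211, 210, 210, 210, 210, 210, 210, 210, 210, 211, 211]
t=5: [210, 210, 210, 210, 210, 210, 210, 210, 210, 210, 210, 210]
t=6: [210, 210, 210, 210, 210, 210, 210, 210, 210, 210, 210, 210]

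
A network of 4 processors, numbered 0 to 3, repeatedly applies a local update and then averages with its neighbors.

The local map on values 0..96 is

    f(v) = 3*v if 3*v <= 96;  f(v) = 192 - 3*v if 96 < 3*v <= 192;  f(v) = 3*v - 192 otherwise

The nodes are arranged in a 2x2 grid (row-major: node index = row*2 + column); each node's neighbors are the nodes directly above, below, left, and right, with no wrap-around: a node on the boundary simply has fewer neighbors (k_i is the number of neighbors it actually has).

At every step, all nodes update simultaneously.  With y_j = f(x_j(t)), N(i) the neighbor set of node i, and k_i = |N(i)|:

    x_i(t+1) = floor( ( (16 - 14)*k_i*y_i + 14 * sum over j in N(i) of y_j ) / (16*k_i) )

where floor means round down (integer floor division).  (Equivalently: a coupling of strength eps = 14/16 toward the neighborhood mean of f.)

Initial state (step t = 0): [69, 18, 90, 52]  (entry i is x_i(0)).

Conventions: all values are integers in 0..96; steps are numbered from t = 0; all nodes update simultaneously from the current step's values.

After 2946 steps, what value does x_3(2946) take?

Simulating step by step:
t=0: [69, 18, 90, 52]
t=1: [59, 29, 32, 62]
t=2: [81, 20, 21, 80]
t=3: [60, 50, 51, 59]
t=4: [36, 17, 16, 37]
t=5: [53, 78, 78, 53]
t=6: [40, 34, 34, 40]
t=7: [87, 74, 74, 87]
t=8: [34, 64, 64, 34]
t=9: [11, 78, 78, 11]
t=10: [40, 34, 34, 40]

Answer: x_3(2946) = 40
Key observation: The state at step 6, [40, 34, 34, 40], reappears at step 10: the system is in a cycle of period 4 from step 6 on.  Therefore the state at step 2946 equals the state at step 6 + ((2946 - 6) mod 4) = 6, which is [40, 34, 34, 40].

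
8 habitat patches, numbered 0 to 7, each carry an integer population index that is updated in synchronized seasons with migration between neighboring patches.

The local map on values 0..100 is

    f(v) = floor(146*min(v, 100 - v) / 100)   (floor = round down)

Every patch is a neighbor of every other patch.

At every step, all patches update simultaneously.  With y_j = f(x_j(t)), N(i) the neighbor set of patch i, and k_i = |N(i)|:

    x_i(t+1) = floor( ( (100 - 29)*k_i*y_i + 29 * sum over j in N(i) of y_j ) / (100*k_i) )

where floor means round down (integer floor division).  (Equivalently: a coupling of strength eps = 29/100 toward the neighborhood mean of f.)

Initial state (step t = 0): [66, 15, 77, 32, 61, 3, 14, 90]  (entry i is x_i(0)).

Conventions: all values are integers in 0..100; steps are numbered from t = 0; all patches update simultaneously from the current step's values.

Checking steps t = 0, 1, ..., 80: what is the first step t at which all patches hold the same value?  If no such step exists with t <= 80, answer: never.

Answer: never
Key observation: The state at step 20 reappears at step 22 — the system is in a cycle of period 2 from step 20 on.  No step 0..22 is synchronized, and the cycle repeats forever, so no step up to 80 (or ever) has all patches equal.

Derivation:
t=0: [66, 15, 77, 32, 61, 3, 14, 90]  (not all equal)
t=1: [42, 24, 32, 40, 47, 12, 23, 19]  (not all equal)
t=2: [55, 37, 45, 53, 59, 25, 36, 32]  (not all equal)
t=3: [61, 54, 61, 63, 57, 42, 53, 49]  (not all equal)
t=4: [57, 65, 57, 56, 61, 61, 65, 67]  (not all equal)
t=5: [60, 52, 60, 61, 56, 56, 52, 50]  (not all equal)
t=6: [60, 68, 60, 58, 64, 64, 68, 70]  (not all equal)
t=7: [56, 47, 56, 58, 52, 52, 47, 45]  (not all equal)
t=8: [64, 67, 64, 62, 68, 68, 67, 65]  (not all equal)
t=9: [51, 48, 51, 53, 47, 47, 48, 50]  (not all equal)
t=10: [70, 69, 70, 68, 68, 68, 69, 71]  (not all equal)
t=11: [43, 44, 43, 45, 45, 45, 44, 42]  (not all equal)
t=12: [62, 63, 62, 64, 64, 64, 63, 61]  (not all equal)
t=13: [54, 53, 54, 52, 52, 52, 53, 55]  (not all equal)
t=14: [67, 68, 67, 69, 69, 69, 68, 66]  (not all equal)
t=15: [47, 46, 47, 45, 45, 45, 46, 48]  (not all equal)
t=16: [67, 66, 67, 65, 65, 65, 66, 68]  (not all equal)
t=17: [48, 49, 48, 50, 50, 50, 49, 47]  (not all equal)
t=18: [70, 71, 70, 72, 72, 72, 71, 69]  (not all equal)
t=19: [42, 41, 42, 40, 40, 40, 41, 43]  (not all equal)
t=20: [60, 59, 60, 58, 58, 58, 59, 61]  (not all equal)
t=21: [58, 59, 58, 60, 60, 60, 59, 57]  (not all equal)
t=22: [60, 59, 60, 58, 58, 58, 59, 61]  (not all equal)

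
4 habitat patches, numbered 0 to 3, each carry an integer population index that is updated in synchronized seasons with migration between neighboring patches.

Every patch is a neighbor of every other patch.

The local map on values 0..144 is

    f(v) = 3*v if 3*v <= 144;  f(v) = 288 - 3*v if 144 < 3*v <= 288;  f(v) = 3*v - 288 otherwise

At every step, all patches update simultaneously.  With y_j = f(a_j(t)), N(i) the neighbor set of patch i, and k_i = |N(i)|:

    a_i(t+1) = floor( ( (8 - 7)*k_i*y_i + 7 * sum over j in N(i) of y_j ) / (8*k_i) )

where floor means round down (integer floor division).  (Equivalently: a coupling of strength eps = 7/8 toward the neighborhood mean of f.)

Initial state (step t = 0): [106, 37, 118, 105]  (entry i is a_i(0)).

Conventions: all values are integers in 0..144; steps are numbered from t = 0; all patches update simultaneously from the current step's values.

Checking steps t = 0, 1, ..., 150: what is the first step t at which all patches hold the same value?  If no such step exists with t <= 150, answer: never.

Answer: 6
Key observation: Synchronization is absorbing here: once all patches are equal they stay equal, and step 6 is the first all-equal step.

Derivation:
t=0: [106, 37, 118, 105]  (not all equal)
t=1: [63, 49, 57, 63]  (not all equal)
t=2: [116, 109, 113, 116]  (not all equal)
t=3: [51, 54, 52, 51]  (not all equal)
t=4: [131, 133, 132, 131]  (not all equal)
t=5: [107, 106, 107, 107]  (not all equal)
t=6: [32, 32, 32, 32]  (all equal)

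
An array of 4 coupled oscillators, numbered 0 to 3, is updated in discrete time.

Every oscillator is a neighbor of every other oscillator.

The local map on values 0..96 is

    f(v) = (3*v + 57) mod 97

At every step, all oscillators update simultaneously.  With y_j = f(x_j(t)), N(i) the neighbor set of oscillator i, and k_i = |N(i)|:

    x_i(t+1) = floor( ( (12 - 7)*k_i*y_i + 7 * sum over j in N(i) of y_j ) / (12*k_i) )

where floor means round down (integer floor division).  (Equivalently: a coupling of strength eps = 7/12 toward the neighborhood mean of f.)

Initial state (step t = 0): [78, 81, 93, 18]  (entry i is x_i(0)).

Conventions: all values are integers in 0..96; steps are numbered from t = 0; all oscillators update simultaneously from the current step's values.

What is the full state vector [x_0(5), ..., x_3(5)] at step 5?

Answer: [72, 76, 78, 76]

Derivation:
t=0: [78, 81, 93, 18]
t=1: [13, 15, 23, 16]
t=2: [48, 27, 33, 28]
t=3: [30, 38, 42, 39]
t=4: [66, 72, 74, 72]
t=5: [72, 76, 78, 76]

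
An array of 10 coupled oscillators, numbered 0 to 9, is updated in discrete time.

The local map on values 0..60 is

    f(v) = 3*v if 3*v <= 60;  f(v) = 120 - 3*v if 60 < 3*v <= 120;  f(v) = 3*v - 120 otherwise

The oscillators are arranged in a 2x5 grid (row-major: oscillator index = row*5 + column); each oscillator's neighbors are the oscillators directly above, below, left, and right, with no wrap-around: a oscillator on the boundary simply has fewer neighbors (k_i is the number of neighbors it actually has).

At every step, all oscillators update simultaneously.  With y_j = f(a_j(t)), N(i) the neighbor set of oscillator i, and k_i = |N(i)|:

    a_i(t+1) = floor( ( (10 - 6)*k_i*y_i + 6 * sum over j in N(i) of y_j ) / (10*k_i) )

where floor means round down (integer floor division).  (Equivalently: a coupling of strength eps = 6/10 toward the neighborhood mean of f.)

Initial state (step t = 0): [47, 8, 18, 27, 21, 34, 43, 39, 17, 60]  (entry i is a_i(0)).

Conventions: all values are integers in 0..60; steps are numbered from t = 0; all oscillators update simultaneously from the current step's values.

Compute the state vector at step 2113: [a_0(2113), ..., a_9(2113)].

Answer: [54, 55, 53, 55, 54, 54, 55, 53, 55, 54]
Key observation: The state at step 39, [6, 7, 5, 7, 6, 6, 7, 5, 7, 6], reappears at step 43: the system is in a cycle of period 4 from step 39 on.  Therefore the state at step 2113 equals the state at step 39 + ((2113 - 39) mod 4) = 41, which is [54, 55, 53, 55, 54, 54, 55, 53, 55, 54].

Derivation:
t=0: [47, 8, 18, 27, 21, 34, 43, 39, 17, 60]
t=1: [21, 26, 34, 48, 52, 16, 12, 24, 40, 56]
t=2: [49, 39, 30, 20, 36, 47, 42, 30, 24, 30]
t=3: [18, 13, 30, 42, 31, 18, 13, 28, 43, 30]
t=4: [49, 40, 28, 15, 21, 49, 41, 30, 18, 22]
t=5: [18, 13, 29, 47, 52, 19, 12, 30, 47, 54]
t=6: [50, 40, 31, 26, 33, 49, 39, 30, 27, 33]
t=7: [20, 12, 25, 34, 27, 20, 12, 25, 34, 26]
t=8: [52, 42, 37, 27, 33, 52, 42, 37, 28, 33]
t=9: [27, 12, 14, 28, 26, 27, 12, 13, 28, 25]
t=10: [38, 37, 39, 38, 41, 38, 37, 38, 38, 41]
t=11: [6, 7, 5, 4, 3, 6, 7, 6, 5, 3]
t=12: [18, 19, 16, 12, 9, 18, 19, 17, 13, 10]
t=13: [54, 54, 48, 37, 30, 54, 55, 49, 39, 31]
t=14: [42, 39, 25, 15, 22, 42, 40, 25, 13, 20]
t=15: [5, 11, 36, 45, 53, 4, 10, 34, 45, 51]
t=16: [19, 24, 18, 19, 30, 18, 24, 18, 19, 29]
t=17: [53, 51, 53, 51, 39, 53, 50, 53, 51, 39]
t=18: [37, 34, 36, 28, 12, 36, 34, 36, 28, 12]
t=19: [12, 15, 18, 31, 36, 12, 15, 18, 31, 36]
t=20: [38, 45, 46, 29, 16, 38, 45, 46, 29, 16]
t=21: [8, 13, 20, 33, 43, 8, 13, 20, 33, 43]
t=22: [28, 40, 48, 26, 12, 28, 40, 48, 26, 12]
t=23: [25, 12, 22, 37, 37, 25, 12, 22, 37, 37]
t=24: [42, 41, 41, 18, 9, 42, 41, 41, 18, 9]
t=25: [5, 3, 13, 38, 35, 5, 3, 13, 38, 35]
t=26: [13, 16, 26, 14, 12, 13, 16, 26, 14, 12]
t=27: [41, 45, 43, 40, 37, 41, 45, 43, 40, 37]
t=28: [6, 11, 8, 3, 6, 6, 11, 8, 3, 6]
t=29: [22, 28, 22, 13, 15, 22, 28, 22, 13, 15]
t=30: [48, 43, 47, 43, 43, 48, 43, 47, 43, 43]
t=31: [19, 14, 16, 11, 9, 19, 14, 16, 11, 9]
t=32: [52, 46, 43, 34, 28, 52, 46, 43, 34, 28]
t=33: [30, 19, 12, 19, 30, 30, 19, 12, 19, 30]
t=34: [38, 47, 44, 47, 38, 38, 47, 44, 47, 38]
t=35: [10, 16, 15, 16, 10, 10, 16, 15, 16, 10]
t=36: [35, 43, 46, 43, 35, 35, 43, 46, 43, 35]
t=37: [13, 12, 14, 12, 13, 13, 12, 14, 12, 13]
t=38: [38, 37, 39, 37, 38, 38, 37, 39, 37, 38]
t=39: [6, 7, 5, 7, 6, 6, 7, 5, 7, 6]
t=40: [18, 19, 17, 19, 18, 18, 19, 17, 19, 18]
t=41: [54, 55, 53, 55, 54, 54, 55, 53, 55, 54]
t=42: [42, 43, 41, 43, 42, 42, 43, 41, 43, 42]
t=43: [6, 7, 5, 7, 6, 6, 7, 5, 7, 6]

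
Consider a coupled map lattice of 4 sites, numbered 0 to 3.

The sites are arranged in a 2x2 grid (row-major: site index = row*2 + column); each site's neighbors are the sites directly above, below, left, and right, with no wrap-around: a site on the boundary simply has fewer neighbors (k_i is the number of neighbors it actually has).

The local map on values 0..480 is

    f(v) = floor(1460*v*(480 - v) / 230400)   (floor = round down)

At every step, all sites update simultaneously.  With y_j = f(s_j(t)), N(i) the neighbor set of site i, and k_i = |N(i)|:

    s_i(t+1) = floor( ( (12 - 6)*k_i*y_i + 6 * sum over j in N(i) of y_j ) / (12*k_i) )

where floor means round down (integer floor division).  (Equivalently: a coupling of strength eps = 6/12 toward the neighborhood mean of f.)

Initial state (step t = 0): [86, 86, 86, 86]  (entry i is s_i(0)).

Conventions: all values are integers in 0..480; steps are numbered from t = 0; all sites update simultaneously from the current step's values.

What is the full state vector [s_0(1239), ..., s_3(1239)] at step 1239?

Answer: [285, 285, 285, 285]
Key observation: The state at step 14, [352, 352, 352, 352], reappears at step 16: the system is in a cycle of period 2 from step 14 on.  Therefore the state at step 1239 equals the state at step 14 + ((1239 - 14) mod 2) = 15, which is [285, 285, 285, 285].

Derivation:
t=0: [86, 86, 86, 86]
t=1: [214, 214, 214, 214]
t=2: [360, 360, 360, 360]
t=3: [273, 273, 273, 273]
t=4: [358, 358, 358, 358]
t=5: [276, 276, 276, 276]
t=6: [356, 356, 356, 356]
t=7: [279, 279, 279, 279]
t=8: [355, 355, 355, 355]
t=9: [281, 281, 281, 281]
t=10: [354, 354, 354, 354]
t=11: [282, 282, 282, 282]
t=12: [353, 353, 353, 353]
t=13: [284, 284, 284, 284]
t=14: [352, 352, 352, 352]
t=15: [285, 285, 285, 285]
t=16: [352, 352, 352, 352]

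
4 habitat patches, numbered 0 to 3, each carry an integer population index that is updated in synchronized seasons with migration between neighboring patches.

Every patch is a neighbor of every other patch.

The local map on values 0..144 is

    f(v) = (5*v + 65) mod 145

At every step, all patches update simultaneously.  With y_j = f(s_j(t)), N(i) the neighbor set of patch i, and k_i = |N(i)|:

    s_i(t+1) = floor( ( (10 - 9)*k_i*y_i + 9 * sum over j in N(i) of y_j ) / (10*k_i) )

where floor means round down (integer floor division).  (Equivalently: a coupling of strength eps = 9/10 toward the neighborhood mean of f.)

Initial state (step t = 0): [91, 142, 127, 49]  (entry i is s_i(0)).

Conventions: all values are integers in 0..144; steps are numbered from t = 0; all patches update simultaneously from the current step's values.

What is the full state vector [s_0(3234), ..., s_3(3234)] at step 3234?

Answer: [42, 64, 49, 58]
Key observation: The state at step 20, [42, 64, 49, 58], reappears at step 22: the system is in a cycle of period 2 from step 20 on.  Therefore the state at step 3234 equals the state at step 20 + ((3234 - 20) mod 2) = 20, which is [42, 64, 49, 58].

Derivation:
t=0: [91, 142, 127, 49]
t=1: [65, 72, 58, 78]
t=2: [76, 69, 83, 92]
t=3: [77, 55, 70, 61]
t=4: [78, 71, 56, 65]
t=5: [87, 65, 80, 71]
t=6: [84, 77, 91, 71]
t=7: [74, 81, 67, 58]
t=8: [63, 56, 41, 50]
t=9: [70, 77, 63, 83]
t=10: [57, 79, 64, 73]
t=11: [84, 91, 77, 68]
t=12: [69, 62, 76, 56]
t=13: [57, 64, 79, 70]
t=14: [79, 72, 86, 66]
t=15: [92, 70, 85, 76]
t=16: [66, 59, 73, 82]
t=17: [85, 92, 78, 98]
t=18: [74, 67, 81, 61]
t=19: [67, 45, 60, 51]
t=20: [42, 64, 49, 58]
t=21: [67, 74, 89, 80]
t=22: [42, 64, 49, 58]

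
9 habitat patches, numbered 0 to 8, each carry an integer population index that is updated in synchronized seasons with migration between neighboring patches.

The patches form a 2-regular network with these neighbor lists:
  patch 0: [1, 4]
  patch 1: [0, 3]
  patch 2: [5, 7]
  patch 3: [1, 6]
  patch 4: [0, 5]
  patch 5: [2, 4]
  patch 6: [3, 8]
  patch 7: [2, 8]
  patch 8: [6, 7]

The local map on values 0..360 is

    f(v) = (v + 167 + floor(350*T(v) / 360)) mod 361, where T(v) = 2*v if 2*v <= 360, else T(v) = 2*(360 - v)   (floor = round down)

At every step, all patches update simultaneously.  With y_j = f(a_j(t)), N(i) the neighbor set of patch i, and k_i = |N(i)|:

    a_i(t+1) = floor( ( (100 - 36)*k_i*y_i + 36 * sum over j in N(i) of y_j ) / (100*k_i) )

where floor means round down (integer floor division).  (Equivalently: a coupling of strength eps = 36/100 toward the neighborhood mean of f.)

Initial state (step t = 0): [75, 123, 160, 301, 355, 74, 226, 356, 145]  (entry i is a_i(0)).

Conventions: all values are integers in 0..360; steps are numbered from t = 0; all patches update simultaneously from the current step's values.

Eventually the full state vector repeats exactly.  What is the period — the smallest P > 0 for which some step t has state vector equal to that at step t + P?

Answer: 2
Key observation: The state at step 29, [259, 258, 257, 258, 258, 258, 257, 257, 257], reappears at step 31 — and no state repeats earlier — so the cycle the system enters has period 2.

Derivation:
t=0: [75, 123, 160, 301, 355, 74, 226, 356, 145]
t=1: [77, 151, 211, 224, 117, 95, 268, 199, 231]
t=2: [92, 218, 268, 278, 117, 136, 265, 310, 286]
t=3: [129, 249, 236, 255, 146, 204, 249, 223, 234]
t=4: [209, 253, 290, 266, 240, 293, 271, 291, 284]
t=5: [295, 272, 231, 255, 275, 238, 248, 232, 238]
t=6: [234, 247, 285, 263, 248, 275, 271, 285, 280]
t=7: [280, 271, 237, 258, 269, 248, 249, 236, 241]
t=8: [244, 250, 280, 261, 252, 269, 270, 281, 277]
t=9: [272, 268, 242, 259, 266, 252, 251, 240, 244]
t=10: [250, 253, 275, 260, 255, 267, 268, 277, 274]
t=11: [267, 266, 246, 259, 263, 253, 252, 244, 247]
t=12: [253, 255, 272, 261, 258, 266, 267, 274, 271]
t=13: [265, 264, 249, 259, 261, 254, 253, 247, 250]
t=14: [255, 256, 269, 261, 259, 265, 266, 271, 269]
t=15: [264, 263, 251, 259, 260, 255, 254, 250, 251]
t=16: [256, 257, 267, 261, 260, 264, 265, 268, 267]
t=17: [263, 262, 253, 259, 260, 256, 255, 252, 253]
t=18: [257, 258, 266, 261, 260, 263, 264, 267, 266]
t=19: [262, 261, 254, 259, 260, 257, 256, 253, 254]
t=20: [258, 259, 265, 261, 260, 263, 263, 266, 265]
t=21: [261, 260, 255, 259, 259, 257, 257, 254, 255]
t=22: [259, 260, 264, 261, 261, 263, 263, 265, 264]
t=23: [260, 260, 256, 258, 259, 257, 257, 255, 256]
t=24: [260, 260, 264, 261, 261, 262, 263, 264, 264]
t=25: [259, 259, 256, 258, 259, 257, 257, 256, 256]
t=26: [261, 261, 263, 262, 261, 262, 263, 264, 263]
t=27: [259, 258, 257, 258, 258, 258, 257, 256, 256]
t=28: [261, 261, 263, 262, 261, 262, 263, 263, 263]
t=29: [259, 258, 257, 258, 258, 258, 257, 257, 257]
t=30: [261, 261, 262, 262, 261, 262, 262, 263, 263]
t=31: [259, 258, 257, 258, 258, 258, 257, 257, 257]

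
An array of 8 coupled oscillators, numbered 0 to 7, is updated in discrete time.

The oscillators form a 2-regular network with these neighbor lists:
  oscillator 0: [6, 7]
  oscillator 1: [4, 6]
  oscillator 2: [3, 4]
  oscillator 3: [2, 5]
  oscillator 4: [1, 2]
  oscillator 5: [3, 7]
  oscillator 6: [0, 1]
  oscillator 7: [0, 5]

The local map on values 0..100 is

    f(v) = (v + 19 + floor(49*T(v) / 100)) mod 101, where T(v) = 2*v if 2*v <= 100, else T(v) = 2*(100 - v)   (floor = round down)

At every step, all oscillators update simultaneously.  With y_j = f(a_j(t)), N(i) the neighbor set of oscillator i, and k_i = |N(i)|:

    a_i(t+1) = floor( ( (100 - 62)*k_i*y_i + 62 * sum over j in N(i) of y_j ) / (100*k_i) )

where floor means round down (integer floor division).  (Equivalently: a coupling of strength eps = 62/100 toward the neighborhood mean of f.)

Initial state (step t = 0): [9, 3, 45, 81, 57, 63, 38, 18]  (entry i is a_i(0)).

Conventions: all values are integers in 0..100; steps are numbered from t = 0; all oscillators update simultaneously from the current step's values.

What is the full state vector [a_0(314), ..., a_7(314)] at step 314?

Answer: [52, 52, 52, 52, 52, 52, 52, 52]
Key observation: The state at step 39, [17, 17, 17, 17, 17, 17, 17, 17], reappears at step 41: the system is in a cycle of period 2 from step 39 on.  Therefore the state at step 314 equals the state at step 39 + ((314 - 39) mod 2) = 40, which is [52, 52, 52, 52, 52, 52, 52, 52].

Derivation:
t=0: [9, 3, 45, 81, 57, 63, 38, 18]
t=1: [59, 43, 13, 13, 16, 28, 54, 36]
t=2: [39, 21, 45, 53, 33, 69, 12, 62]
t=3: [54, 61, 33, 13, 52, 17, 64, 41]
t=4: [42, 17, 50, 58, 37, 64, 17, 59]
t=5: [21, 64, 40, 17, 56, 17, 36, 12]
t=6: [63, 39, 58, 66, 42, 48, 58, 50]
t=7: [17, 42, 12, 15, 35, 15, 41, 15]
t=8: [65, 58, 58, 46, 46, 48, 54, 49]
t=9: [16, 14, 12, 12, 13, 12, 17, 15]
t=10: [50, 47, 42, 42, 44, 43, 49, 46]
t=11: [13, 10, 2, 1, 5, 4, 14, 9]
t=12: [42, 37, 23, 22, 29, 27, 42, 35]
t=13: [27, 58, 67, 65, 77, 73, 29, 56]
t=14: [56, 35, 17, 17, 17, 17, 56, 34]
t=15: [38, 54, 52, 52, 63, 62, 39, 54]
t=16: [70, 41, 17, 17, 17, 17, 70, 40]
t=17: [42, 59, 52, 52, 66, 66, 42, 58]
t=18: [5, 12, 17, 17, 17, 17, 5, 12]
t=19: [32, 40, 52, 52, 48, 48, 32, 40]
t=20: [86, 66, 15, 15, 40, 40, 86, 66]
t=21: [17, 42, 63, 63, 57, 57, 17, 42]
t=22: [36, 21, 17, 17, 12, 12, 36, 21]
t=23: [80, 63, 48, 48, 50, 50, 80, 63]
t=24: [17, 17, 14, 14, 15, 15, 17, 17]
t=25: [52, 50, 46, 46, 48, 48, 52, 50]
t=26: [17, 15, 10, 10, 13, 13, 17, 15]
t=27: [50, 48, 39, 39, 43, 43, 50, 48]
t=28: [15, 11, 67, 67, 34, 34, 15, 11]
t=29: [45, 56, 38, 38, 50, 50, 45, 56]
t=30: [10, 13, 70, 70, 40, 40, 10, 13]
t=31: [39, 58, 42, 42, 56, 56, 39, 58]
t=32: [71, 41, 5, 5, 12, 12, 71, 41]
t=33: [42, 56, 32, 32, 55, 55, 42, 56]
t=34: [5, 12, 61, 61, 37, 37, 5, 12]
t=35: [32, 53, 40, 40, 53, 53, 32, 53]
t=36: [61, 37, 72, 72, 42, 42, 61, 37]
t=37: [40, 40, 12, 12, 34, 34, 40, 40]
t=38: [98, 94, 55, 55, 76, 76, 98, 94]
t=39: [17, 17, 17, 17, 17, 17, 17, 17]
t=40: [52, 52, 52, 52, 52, 52, 52, 52]
t=41: [17, 17, 17, 17, 17, 17, 17, 17]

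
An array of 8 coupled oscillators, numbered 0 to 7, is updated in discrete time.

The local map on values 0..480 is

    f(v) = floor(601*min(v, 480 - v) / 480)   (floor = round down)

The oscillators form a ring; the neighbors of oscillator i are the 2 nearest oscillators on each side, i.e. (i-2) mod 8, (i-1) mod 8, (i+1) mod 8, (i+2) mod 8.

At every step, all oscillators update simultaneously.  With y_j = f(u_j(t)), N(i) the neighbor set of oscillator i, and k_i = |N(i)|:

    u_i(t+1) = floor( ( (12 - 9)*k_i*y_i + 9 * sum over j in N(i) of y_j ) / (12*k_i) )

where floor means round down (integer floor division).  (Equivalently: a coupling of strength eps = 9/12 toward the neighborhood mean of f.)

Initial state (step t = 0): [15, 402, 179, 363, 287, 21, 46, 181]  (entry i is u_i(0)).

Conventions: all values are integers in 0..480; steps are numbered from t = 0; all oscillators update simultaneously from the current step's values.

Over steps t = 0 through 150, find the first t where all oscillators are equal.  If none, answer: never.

Simulating step by step:
t=0: [15, 402, 179, 363, 287, 21, 46, 181]  (not all equal)
t=1: [117, 139, 150, 146, 145, 132, 110, 93]  (not all equal)
t=2: [151, 161, 174, 178, 171, 156, 148, 145]  (not all equal)
t=3: [194, 201, 209, 210, 207, 199, 192, 189]  (not all equal)
t=4: [245, 250, 255, 256, 254, 249, 244, 243]  (not all equal)
t=5: [290, 287, 284, 283, 285, 288, 291, 292]  (not all equal)
t=6: [238, 240, 242, 243, 242, 240, 238, 237]  (not all equal)
t=7: [297, 297, 297, 297, 297, 297, 297, 297]  (all equal)

Answer: 7
Key observation: Synchronization is absorbing here: once all oscillators are equal they stay equal, and step 7 is the first all-equal step.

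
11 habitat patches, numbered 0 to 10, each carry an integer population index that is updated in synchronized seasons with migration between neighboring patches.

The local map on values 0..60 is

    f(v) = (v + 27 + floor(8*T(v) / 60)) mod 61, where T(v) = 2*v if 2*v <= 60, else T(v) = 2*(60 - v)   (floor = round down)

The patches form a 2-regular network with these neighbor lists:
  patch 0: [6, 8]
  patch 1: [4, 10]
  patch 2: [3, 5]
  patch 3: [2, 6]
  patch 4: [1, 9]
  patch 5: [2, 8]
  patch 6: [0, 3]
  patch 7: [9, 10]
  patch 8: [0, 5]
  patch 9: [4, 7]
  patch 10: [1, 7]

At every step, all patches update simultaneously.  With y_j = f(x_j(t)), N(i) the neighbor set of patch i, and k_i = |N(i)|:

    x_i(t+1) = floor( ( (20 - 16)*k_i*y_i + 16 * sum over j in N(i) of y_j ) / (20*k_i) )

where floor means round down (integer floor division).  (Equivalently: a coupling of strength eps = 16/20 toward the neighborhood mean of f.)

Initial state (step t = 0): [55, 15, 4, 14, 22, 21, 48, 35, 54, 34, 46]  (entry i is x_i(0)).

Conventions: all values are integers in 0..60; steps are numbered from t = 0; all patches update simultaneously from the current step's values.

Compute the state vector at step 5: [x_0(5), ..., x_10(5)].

Simulating step by step:
t=0: [55, 15, 4, 14, 22, 21, 48, 35, 54, 34, 46]
t=1: [19, 36, 45, 28, 31, 31, 29, 9, 34, 25, 24]
t=2: [13, 26, 5, 7, 27, 9, 21, 53, 23, 28, 29]
t=3: [52, 12, 35, 41, 24, 43, 41, 5, 43, 8, 32]
t=4: [14, 33, 11, 10, 43, 10, 15, 23, 15, 43, 31]
t=5: [45, 8, 39, 42, 10, 42, 42, 18, 42, 30, 25]

Answer: [45, 8, 39, 42, 10, 42, 42, 18, 42, 30, 25]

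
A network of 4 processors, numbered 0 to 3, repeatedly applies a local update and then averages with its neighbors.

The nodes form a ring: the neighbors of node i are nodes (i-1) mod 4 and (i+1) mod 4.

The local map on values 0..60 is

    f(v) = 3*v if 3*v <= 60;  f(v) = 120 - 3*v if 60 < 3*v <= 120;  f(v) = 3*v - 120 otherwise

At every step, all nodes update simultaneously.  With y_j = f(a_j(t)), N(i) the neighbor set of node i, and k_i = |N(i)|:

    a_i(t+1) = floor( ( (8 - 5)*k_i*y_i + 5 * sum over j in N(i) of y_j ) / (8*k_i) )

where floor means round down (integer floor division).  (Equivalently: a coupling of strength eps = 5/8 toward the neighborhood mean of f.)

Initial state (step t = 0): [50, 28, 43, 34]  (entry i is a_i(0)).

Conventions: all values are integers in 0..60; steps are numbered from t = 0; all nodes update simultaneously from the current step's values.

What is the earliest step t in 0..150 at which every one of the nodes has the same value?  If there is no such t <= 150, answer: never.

Answer: never
Key observation: The state at step 5 reappears at step 9 — the system is in a cycle of period 4 from step 5 on.  No step 0..9 is synchronized, and the cycle repeats forever, so no step up to 150 (or ever) has all nodes equal.

Derivation:
t=0: [50, 28, 43, 34]  (not all equal)
t=1: [28, 25, 20, 18]  (not all equal)
t=2: [44, 46, 53, 50]  (not all equal)
t=3: [19, 22, 29, 27]  (not all equal)
t=4: [50, 48, 41, 42]  (not all equal)
t=5: [20, 19, 10, 12]  (not all equal)
t=6: [51, 49, 40, 41]  (not all equal)
t=7: [21, 20, 9, 11]  (not all equal)
t=8: [50, 48, 39, 38]  (not all equal)
t=9: [20, 19, 10, 12]  (not all equal)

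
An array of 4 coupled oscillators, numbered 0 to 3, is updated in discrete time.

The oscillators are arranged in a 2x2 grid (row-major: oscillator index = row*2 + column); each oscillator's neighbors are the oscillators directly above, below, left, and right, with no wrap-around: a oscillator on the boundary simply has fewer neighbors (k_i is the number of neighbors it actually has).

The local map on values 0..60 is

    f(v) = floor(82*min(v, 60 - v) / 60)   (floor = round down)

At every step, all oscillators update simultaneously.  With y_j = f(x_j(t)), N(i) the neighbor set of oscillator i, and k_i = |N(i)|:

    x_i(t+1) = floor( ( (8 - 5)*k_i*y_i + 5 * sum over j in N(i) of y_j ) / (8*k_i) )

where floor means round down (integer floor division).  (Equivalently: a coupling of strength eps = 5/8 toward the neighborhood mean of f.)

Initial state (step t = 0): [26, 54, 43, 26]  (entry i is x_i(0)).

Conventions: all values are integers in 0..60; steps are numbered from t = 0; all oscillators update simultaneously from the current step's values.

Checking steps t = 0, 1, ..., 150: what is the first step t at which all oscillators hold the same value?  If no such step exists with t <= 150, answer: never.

Simulating step by step:
t=0: [26, 54, 43, 26]  (not all equal)
t=1: [22, 24, 30, 22]  (not all equal)
t=2: [34, 30, 34, 34]  (not all equal)
t=3: [36, 37, 35, 36]  (not all equal)
t=4: [32, 31, 32, 32]  (not all equal)
t=5: [38, 38, 38, 38]  (all equal)

Answer: 5
Key observation: Synchronization is absorbing here: once all oscillators are equal they stay equal, and step 5 is the first all-equal step.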